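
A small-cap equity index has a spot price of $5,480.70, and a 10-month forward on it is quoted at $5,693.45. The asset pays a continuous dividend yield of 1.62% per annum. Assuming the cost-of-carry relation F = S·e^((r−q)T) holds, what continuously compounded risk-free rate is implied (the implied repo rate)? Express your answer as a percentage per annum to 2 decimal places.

6.19%

From F = S·e^((r−q)T): (r − q) = ln(F/S)/T
ln(5693.45/5480.70) = ln(1.038818) = 0.038084
(r − q) = 0.038084 / (10/12) = 0.045701
r = ln(F/S)/T + q = 0.045701 + 0.0162 = 0.061901
r = 6.19%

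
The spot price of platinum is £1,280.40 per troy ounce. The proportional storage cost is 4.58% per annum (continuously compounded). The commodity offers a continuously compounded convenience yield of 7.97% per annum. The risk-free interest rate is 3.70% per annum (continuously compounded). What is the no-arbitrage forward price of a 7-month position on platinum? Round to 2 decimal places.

Net carry = r + u − y = 0.0370 + 0.0458 − 0.0797 = 0.0031
F = S·e^((r+u−y)T) = 1280.40 · e^(0.0031 × 7/12) = 1280.40 · e^0.00180833
= 1280.40 × 1.00180997 = £1,282.72 per troy ounce

£1,282.72 per troy ounce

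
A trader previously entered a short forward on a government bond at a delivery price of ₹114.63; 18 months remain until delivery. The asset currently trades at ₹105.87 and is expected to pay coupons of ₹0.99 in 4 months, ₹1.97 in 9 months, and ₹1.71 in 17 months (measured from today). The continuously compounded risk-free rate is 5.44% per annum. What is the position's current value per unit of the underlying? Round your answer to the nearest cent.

PV(remaining coupons) I = 0.99·e^(−0.0544·4/12) + 1.97·e^(−0.0544·9/12) + 1.71·e^(−0.0544·17/12) = 4.4466
Current forward F = (S − I)·e^(rT) = (105.87 − 4.4466)·e^(0.0544·18/12) = 101.4234 × 1.085022 = 110.0466
Value (long) = (F − K)·e^(−rT) = (110.0466 − 114.63) × 0.921641 = -4.2242
Short position value = −(long value) = ₹4.22

₹4.22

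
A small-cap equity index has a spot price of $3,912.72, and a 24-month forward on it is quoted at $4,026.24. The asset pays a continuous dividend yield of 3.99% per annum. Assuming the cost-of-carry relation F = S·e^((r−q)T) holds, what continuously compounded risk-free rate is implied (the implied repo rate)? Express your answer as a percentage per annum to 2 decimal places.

5.42%

From F = S·e^((r−q)T): (r − q) = ln(F/S)/T
ln(4026.24/3912.72) = ln(1.029013) = 0.028600
(r − q) = 0.028600 / (24/12) = 0.014300
r = ln(F/S)/T + q = 0.014300 + 0.0399 = 0.054200
r = 5.42%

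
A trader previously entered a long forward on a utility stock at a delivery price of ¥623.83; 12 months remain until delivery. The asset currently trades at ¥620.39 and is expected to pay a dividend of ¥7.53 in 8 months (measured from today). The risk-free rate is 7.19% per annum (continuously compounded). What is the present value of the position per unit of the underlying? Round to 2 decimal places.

¥32.66

PV(remaining dividends) I = 7.53·e^(−0.0719·8/12) = 7.1776
Current forward F = (S − I)·e^(rT) = (620.39 − 7.1776)·e^(0.0719·12/12) = 613.2124 × 1.074548 = 658.9262
Value (long) = (F − K)·e^(−rT) = (658.9262 − 623.83) × 0.930624 = 32.6614
Value = ¥32.66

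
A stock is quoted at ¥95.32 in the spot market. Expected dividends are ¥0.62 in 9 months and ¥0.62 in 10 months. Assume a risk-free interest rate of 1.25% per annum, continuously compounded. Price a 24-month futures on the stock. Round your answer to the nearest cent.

PV(dividends) I = 0.62·e^(−0.0125·9/12) + 0.62·e^(−0.0125·10/12)
I = 0.6142 + 0.6136 = 1.2278
F = (S − I)·e^(rT) = (95.32 − 1.2278) · e^(0.0125·24/12)
= 94.0922 · e^0.025000 = 94.0922 × 1.025315 = ¥96.47

¥96.47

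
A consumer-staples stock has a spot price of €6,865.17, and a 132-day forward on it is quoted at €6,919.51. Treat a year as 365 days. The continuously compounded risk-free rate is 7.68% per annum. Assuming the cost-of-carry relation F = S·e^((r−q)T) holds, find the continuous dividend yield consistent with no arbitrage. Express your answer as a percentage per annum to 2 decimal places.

5.50%

From F = S·e^((r−q)T): (r − q) = ln(F/S)/T
ln(6919.51/6865.17) = ln(1.007915) = 0.007884
(r − q) = 0.007884 / (132/365) = 0.021800
q = r − ln(F/S)/T = 0.0768 − 0.021800 = 0.055000
q = 5.50%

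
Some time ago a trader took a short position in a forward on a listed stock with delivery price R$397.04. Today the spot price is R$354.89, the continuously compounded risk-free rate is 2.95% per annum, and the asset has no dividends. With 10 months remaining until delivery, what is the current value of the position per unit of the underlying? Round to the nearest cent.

Current fair forward for the remaining 10 months: F = S·e^(r·T), r = 0.0295
F = 354.89 · e^(0.0295 × 10/12) = 354.89 × 1.024888 = 363.7225
Value of long forward = (F − K)·e^(−rT) = (363.7225 − 397.04) · e^(−0.0295·10/12)
= -33.3175 × 0.975716 = -32.51
Short position value = −(long value) = R$32.51

R$32.51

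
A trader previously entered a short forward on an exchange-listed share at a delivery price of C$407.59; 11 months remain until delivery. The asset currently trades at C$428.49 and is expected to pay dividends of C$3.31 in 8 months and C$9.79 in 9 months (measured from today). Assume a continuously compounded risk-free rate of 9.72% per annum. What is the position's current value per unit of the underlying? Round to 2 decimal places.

-C$43.44

PV(remaining dividends) I = 3.31·e^(−0.0972·8/12) + 9.79·e^(−0.0972·9/12) = 12.2040
Current forward F = (S − I)·e^(rT) = (428.49 − 12.2040)·e^(0.0972·11/12) = 416.2860 × 1.093190 = 455.0797
Value (long) = (F − K)·e^(−rT) = (455.0797 − 407.59) × 0.914754 = 43.4414
Short position value = −(long value) = -C$43.44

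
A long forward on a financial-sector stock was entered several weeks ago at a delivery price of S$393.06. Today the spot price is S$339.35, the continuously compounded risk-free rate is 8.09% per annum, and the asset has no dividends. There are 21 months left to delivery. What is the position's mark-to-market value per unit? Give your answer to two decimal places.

-S$1.82

Current fair forward for the remaining 21 months: F = S·e^(r·T), r = 0.0809
F = 339.35 · e^(0.0809 × 21/12) = 339.35 × 1.152087 = 390.9607
Value of long forward = (F − K)·e^(−rT) = (390.9607 − 393.06) · e^(−0.0809·21/12)
= -2.0993 × 0.867990 = -1.82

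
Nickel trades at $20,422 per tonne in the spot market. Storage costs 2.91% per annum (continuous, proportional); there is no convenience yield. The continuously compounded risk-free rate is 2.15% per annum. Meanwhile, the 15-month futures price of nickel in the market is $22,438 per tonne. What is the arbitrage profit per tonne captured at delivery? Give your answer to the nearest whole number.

$683 per tonne

Fair futures: F* = S·e^(carry·T), with carry = (r + u) = 0.0215 + 0.0291 = 0.0506
F* = 20422 · e^(0.0506 × 15/12) = 20422 · e^0.063250 = 20422 × 1.065293 = $21755.4136
Market $22438 > fair $21755.4136: forward overpriced → cash-and-carry (buy spot, short the forward).
At maturity, profit = |F_mkt − F*| = |22438 − 21755.4136| = $683 per tonne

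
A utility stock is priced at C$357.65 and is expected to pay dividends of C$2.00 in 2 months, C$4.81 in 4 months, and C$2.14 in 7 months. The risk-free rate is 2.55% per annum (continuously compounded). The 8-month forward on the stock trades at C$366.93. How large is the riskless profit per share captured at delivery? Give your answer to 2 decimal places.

C$12.17 per share

PV(dividends) I = 2.00·e^(−0.0255·2/12) + 4.81·e^(−0.0255·4/12) + 2.14·e^(−0.0255·7/12) = 8.8692
Fair forward F* = (S − I)·e^(rT) = (357.65 − 8.8692)·e^0.017000 = 348.7808 × 1.017145 = 354.7606
Market C$366.93 > fair 354.7606: forward overpriced → cash-and-carry (borrow at r, buy the stock and collect the dividends, short the forward).
Profit at T = |F_mkt − F*| = |366.93 − 354.7606| = C$12.17 per share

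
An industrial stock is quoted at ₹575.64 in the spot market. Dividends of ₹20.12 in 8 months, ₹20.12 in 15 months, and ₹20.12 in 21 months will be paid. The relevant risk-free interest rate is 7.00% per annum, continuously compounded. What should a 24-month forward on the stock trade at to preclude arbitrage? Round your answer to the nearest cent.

PV(dividends) I = 20.12·e^(−0.0700·8/12) + 20.12·e^(−0.0700·15/12) + 20.12·e^(−0.0700·21/12)
I = 19.2026 + 18.4343 + 17.8003 = 55.4372
F = (S − I)·e^(rT) = (575.64 − 55.4372) · e^(0.0700·24/12)
= 520.2028 · e^0.140000 = 520.2028 × 1.150274 = ₹598.38

₹598.38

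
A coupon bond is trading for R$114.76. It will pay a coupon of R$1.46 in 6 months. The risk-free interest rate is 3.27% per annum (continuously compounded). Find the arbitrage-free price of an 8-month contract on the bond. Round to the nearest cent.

R$115.82

PV(coupons) I = 1.46·e^(−0.0327·6/12)
I = 1.4363
F = (S − I)·e^(rT) = (114.76 − 1.4363) · e^(0.0327·8/12)
= 113.3237 · e^0.021800 = 113.3237 × 1.022039 = R$115.82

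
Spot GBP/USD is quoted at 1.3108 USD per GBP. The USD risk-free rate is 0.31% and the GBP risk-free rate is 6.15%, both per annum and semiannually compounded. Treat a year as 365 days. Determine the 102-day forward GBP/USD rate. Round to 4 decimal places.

By covered interest parity, F = S · (1+r_USD/2)^(2T) / (1+r_GBP/2)^(2T)
= 1.3108 × 1.000866 / 1.017071 = 1.3108 × 0.984067
F = 1.2899 USD per GBP

1.2899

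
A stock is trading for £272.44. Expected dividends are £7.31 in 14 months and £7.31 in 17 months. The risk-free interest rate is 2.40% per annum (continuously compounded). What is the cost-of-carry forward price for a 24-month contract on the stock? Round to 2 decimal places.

£270.97

PV(dividends) I = 7.31·e^(−0.0240·14/12) + 7.31·e^(−0.0240·17/12)
I = 7.1082 + 7.0656 = 14.1738
F = (S − I)·e^(rT) = (272.44 − 14.1738) · e^(0.0240·24/12)
= 258.2662 · e^0.048000 = 258.2662 × 1.049171 = £270.97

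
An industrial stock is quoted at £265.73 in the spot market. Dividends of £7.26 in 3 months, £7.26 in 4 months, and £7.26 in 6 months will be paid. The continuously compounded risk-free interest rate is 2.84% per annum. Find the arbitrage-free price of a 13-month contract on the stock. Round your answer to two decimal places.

PV(dividends) I = 7.26·e^(−0.0284·3/12) + 7.26·e^(−0.0284·4/12) + 7.26·e^(−0.0284·6/12)
I = 7.2086 + 7.1916 + 7.1576 = 21.5578
F = (S − I)·e^(rT) = (265.73 − 21.5578) · e^(0.0284·13/12)
= 244.1722 · e^0.030767 = 244.1722 × 1.031245 = £251.80

£251.80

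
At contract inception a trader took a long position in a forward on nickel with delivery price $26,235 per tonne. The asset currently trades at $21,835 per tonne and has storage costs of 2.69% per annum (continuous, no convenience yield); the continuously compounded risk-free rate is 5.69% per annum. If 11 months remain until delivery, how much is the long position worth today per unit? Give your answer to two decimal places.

Current fair forward for the remaining 11 months: F = S·e^((r + u)·T), (r + u) = 0.0569 + 0.0269 = 0.0838
F = 21835 · e^(0.0838 × 11/12) = 21835 × 1.07984409 = 23578.3957
Value of long forward = (F − K)·e^(−rT) = (23578.3957 − 26235) · e^(−0.0569·11/12)
= -2656.6043 × 0.94917857 = -2521.59

-$2521.59 per tonne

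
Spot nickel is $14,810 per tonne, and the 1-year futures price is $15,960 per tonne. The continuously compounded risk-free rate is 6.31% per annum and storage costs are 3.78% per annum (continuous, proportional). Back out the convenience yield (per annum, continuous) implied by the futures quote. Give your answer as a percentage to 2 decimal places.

F = S·e^((r+u−y)T) ⇒ (r+u−y) = ln(F/S)/T
ln(15960/14810) = 0.074783; /T ⇒ 0.074783
y = r + u − ln(F/S)/T = 0.0631 + 0.0378 − 0.074783 = 0.026117
y = 2.61%

2.61%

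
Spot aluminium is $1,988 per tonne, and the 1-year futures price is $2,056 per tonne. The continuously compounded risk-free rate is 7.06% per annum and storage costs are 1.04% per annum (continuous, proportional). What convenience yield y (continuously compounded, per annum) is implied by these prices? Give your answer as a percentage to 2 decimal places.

F = S·e^((r+u−y)T) ⇒ (r+u−y) = ln(F/S)/T
ln(2056/1988) = 0.033633; /T ⇒ 0.033633
y = r + u − ln(F/S)/T = 0.0706 + 0.0104 − 0.033633 = 0.047367
y = 4.74%

4.74%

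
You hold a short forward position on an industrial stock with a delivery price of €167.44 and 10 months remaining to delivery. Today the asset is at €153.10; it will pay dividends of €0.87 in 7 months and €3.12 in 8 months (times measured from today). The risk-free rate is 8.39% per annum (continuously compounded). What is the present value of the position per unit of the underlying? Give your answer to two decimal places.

€6.81

PV(remaining dividends) I = 0.87·e^(−0.0839·7/12) + 3.12·e^(−0.0839·8/12) = 3.7787
Current forward F = (S − I)·e^(rT) = (153.10 − 3.7787)·e^(0.0839·10/12) = 149.3213 × 1.072419 = 160.1350
Value (long) = (F − K)·e^(−rT) = (160.1350 − 167.44) × 0.932472 = -6.8117
Short position value = −(long value) = €6.81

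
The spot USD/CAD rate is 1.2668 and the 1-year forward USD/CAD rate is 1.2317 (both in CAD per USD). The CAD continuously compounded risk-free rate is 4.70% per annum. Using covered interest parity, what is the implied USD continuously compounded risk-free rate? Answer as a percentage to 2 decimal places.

F = S·e^((r_CAD − r_USD)T) ⇒ r_USD = r_CAD − ln(F/S)/T
ln(1.2317/1.2668) = -0.028099; /(1) = -0.028099
r_USD = 0.0470 + 0.028099 = 0.075099
r_USD = 7.51%

7.51%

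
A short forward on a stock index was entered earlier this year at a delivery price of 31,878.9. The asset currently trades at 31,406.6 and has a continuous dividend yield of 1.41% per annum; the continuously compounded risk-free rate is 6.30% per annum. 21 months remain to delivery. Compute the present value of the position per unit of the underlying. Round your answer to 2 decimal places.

-2090.06

Current fair forward for the remaining 21 months: F = S·e^((r − q)·T), (r − q) = 0.0630 − 0.0141 = 0.0489
F = 31406.6 · e^(0.0489 × 21/12) = 31406.6 × 1.08934326 = 34212.5680
Value of long forward = (F − K)·e^(−rT) = (34212.5680 − 31878.9) · e^(−0.0630·21/12)
= 2333.6680 × 0.89561020 = 2090.06
Short position value = −(long value) = -2090.06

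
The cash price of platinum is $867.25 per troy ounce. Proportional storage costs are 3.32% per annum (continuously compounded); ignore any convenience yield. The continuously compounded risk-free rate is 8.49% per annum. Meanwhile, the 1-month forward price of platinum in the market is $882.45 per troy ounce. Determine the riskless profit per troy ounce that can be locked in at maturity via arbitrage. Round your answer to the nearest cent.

Fair forward: F* = S·e^(carry·T), with carry = (r + u) = 0.0849 + 0.0332 = 0.1181
F* = 867.25 · e^(0.1181 × 1/12) = 867.25 · e^0.009842 = 867.25 × 1.009891 = $875.8280
Market $882.45 > fair $875.8280: forward overpriced → cash-and-carry (buy spot, short the forward).
At maturity, profit = |F_mkt − F*| = |882.45 − 875.8280| = $6.62 per troy ounce

$6.62 per troy ounce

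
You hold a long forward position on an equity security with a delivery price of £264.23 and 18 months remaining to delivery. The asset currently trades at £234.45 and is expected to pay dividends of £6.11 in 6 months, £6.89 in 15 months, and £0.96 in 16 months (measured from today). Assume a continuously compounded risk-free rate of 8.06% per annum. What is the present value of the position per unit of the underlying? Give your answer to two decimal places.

-£12.65

PV(remaining dividends) I = 6.11·e^(−0.0806·6/12) + 6.89·e^(−0.0806·15/12) + 0.96·e^(−0.0806·16/12) = 12.9605
Current forward F = (S − I)·e^(rT) = (234.45 − 12.9605)·e^(0.0806·18/12) = 221.4895 × 1.128512 = 249.9536
Value (long) = (F − K)·e^(−rT) = (249.9536 − 264.23) × 0.886123 = -12.6506
Value = -£12.65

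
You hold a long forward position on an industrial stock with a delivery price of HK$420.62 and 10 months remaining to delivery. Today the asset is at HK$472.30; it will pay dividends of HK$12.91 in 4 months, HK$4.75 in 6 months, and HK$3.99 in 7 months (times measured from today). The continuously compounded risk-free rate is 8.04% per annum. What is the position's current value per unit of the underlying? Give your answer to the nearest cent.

PV(remaining dividends) I = 12.91·e^(−0.0804·4/12) + 4.75·e^(−0.0804·6/12) + 3.99·e^(−0.0804·7/12) = 20.9386
Current forward F = (S − I)·e^(rT) = (472.30 − 20.9386)·e^(0.0804·10/12) = 451.3614 × 1.069295 = 482.6385
Value (long) = (F − K)·e^(−rT) = (482.6385 − 420.62) × 0.935195 = 57.9994
Value = HK$58.00

HK$58.00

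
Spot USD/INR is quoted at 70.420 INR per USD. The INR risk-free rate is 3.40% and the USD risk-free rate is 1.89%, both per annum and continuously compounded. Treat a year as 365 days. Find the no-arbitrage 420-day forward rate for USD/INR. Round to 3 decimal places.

71.654

F = S·e^((r_INR − r_USD)T) = 70.420 · e^((0.0340 − 0.0189) × 420/365)
= 70.420 · e^0.017375 = 70.420 × 1.017527
F = 71.654 INR per USD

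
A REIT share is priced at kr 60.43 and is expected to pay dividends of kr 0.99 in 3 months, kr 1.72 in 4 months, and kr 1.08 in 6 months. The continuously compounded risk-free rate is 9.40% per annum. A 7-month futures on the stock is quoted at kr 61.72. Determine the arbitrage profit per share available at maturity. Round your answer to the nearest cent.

PV(dividends) I = 0.99·e^(−0.0940·3/12) + 1.72·e^(−0.0940·4/12) + 1.08·e^(−0.0940·6/12) = 3.6644
Fair futures F* = (S − I)·e^(rT) = (60.43 − 3.6644)·e^0.054833 = 56.7656 × 1.056364 = 59.9651
Market kr 61.72 > fair 59.9651: forward overpriced → cash-and-carry (borrow at r, buy the stock and collect the dividends, short the forward).
Profit at T = |F_mkt − F*| = |61.72 − 59.9651| = kr 1.75 per share

kr 1.75 per share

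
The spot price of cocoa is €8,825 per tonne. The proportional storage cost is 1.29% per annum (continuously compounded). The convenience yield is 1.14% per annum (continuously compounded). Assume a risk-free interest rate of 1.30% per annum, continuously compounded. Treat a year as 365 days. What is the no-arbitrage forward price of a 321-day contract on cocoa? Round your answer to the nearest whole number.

€8,938 per tonne

Net carry = r + u − y = 0.0130 + 0.0129 − 0.0114 = 0.0145
F = S·e^((r+u−y)T) = 8825 · e^(0.0145 × 321/365) = 8825 · e^0.012752
= 8825 × 1.012834 = €8,938 per tonne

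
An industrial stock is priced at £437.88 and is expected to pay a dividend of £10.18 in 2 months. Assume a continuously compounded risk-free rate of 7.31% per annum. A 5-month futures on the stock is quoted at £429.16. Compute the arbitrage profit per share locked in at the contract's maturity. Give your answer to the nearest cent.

PV(dividends) I = 10.18·e^(−0.0731·2/12) = 10.0567
Fair futures F* = (S − I)·e^(rT) = (437.88 − 10.0567)·e^0.030458 = 427.8233 × 1.030927 = 441.0546
Market £429.16 < fair 441.0546: forward underpriced → reverse cash-and-carry (short the stock, invest proceeds at r, pay the dividends, go long the forward).
Profit at T = |F_mkt − F*| = |429.16 − 441.0546| = £11.89 per share

£11.89 per share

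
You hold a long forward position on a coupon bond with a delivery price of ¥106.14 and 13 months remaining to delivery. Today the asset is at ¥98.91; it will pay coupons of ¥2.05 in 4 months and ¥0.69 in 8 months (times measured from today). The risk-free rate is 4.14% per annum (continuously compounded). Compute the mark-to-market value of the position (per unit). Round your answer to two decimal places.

-¥5.27

PV(remaining coupons) I = 2.05·e^(−0.0414·4/12) + 0.69·e^(−0.0414·8/12) = 2.6931
Current forward F = (S − I)·e^(rT) = (98.91 − 2.6931)·e^(0.0414·13/12) = 96.2169 × 1.045871 = 100.6305
Value (long) = (F − K)·e^(−rT) = (100.6305 − 106.14) × 0.956141 = -5.2679
Value = -¥5.27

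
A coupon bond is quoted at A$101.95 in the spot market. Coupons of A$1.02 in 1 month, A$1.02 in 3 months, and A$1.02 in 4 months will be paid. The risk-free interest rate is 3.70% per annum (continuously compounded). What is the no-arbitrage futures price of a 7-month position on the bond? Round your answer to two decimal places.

PV(coupons) I = 1.02·e^(−0.0370·1/12) + 1.02·e^(−0.0370·3/12) + 1.02·e^(−0.0370·4/12)
I = 1.0169 + 1.0106 + 1.0075 = 3.0350
F = (S − I)·e^(rT) = (101.95 − 3.0350) · e^(0.0370·7/12)
= 98.9150 · e^0.021583 = 98.9150 × 1.021818 = A$101.07

A$101.07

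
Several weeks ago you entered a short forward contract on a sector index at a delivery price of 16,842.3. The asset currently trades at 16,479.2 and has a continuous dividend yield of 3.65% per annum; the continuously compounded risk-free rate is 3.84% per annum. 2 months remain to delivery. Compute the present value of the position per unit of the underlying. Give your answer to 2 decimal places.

Current fair forward for the remaining 2 months: F = S·e^((r − q)·T), (r − q) = 0.0384 − 0.0365 = 0.0019
F = 16479.2 · e^(0.0019 × 2/12) = 16479.2 × 1.00031672 = 16484.4193
Value of long forward = (F − K)·e^(−rT) = (16484.4193 − 16842.3) · e^(−0.0384·2/12)
= -357.8807 × 0.99362044 = -355.60
Short position value = −(long value) = 355.60

355.60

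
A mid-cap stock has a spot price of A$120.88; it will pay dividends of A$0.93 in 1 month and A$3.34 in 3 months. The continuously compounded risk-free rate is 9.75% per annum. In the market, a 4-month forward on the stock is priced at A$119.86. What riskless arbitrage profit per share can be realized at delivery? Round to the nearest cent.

A$0.69 per share

PV(dividends) I = 0.93·e^(−0.0975·1/12) + 3.34·e^(−0.0975·3/12) = 4.1820
Fair forward F* = (S − I)·e^(rT) = (120.88 − 4.1820)·e^0.032500 = 116.6980 × 1.033034 = 120.5530
Market A$119.86 < fair 120.5530: forward underpriced → reverse cash-and-carry (short the stock, invest proceeds at r, pay the dividends, go long the forward).
Profit at T = |F_mkt − F*| = |119.86 − 120.5530| = A$0.69 per share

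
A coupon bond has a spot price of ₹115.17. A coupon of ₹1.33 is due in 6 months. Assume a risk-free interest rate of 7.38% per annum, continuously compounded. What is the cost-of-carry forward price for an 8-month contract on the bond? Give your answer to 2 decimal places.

₹119.63

PV(coupons) I = 1.33·e^(−0.0738·6/12)
I = 1.2818
F = (S − I)·e^(rT) = (115.17 − 1.2818) · e^(0.0738·8/12)
= 113.8882 · e^0.049200 = 113.8882 × 1.050430 = ₹119.63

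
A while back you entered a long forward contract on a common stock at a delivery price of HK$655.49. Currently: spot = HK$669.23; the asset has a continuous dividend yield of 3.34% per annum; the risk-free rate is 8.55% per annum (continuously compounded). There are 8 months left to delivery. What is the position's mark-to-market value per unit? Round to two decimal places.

HK$35.32

Current fair forward for the remaining 8 months: F = S·e^((r − q)·T), (r − q) = 0.0855 − 0.0334 = 0.0521
F = 669.23 · e^(0.0521 × 8/12) = 669.23 × 1.035344 = 692.8833
Value of long forward = (F − K)·e^(−rT) = (692.8833 − 655.49) · e^(−0.0855·8/12)
= 37.3933 × 0.944594 = 35.32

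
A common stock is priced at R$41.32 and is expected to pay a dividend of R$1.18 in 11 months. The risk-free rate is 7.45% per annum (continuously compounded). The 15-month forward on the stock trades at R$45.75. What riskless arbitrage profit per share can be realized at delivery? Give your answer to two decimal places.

R$1.61 per share

PV(dividends) I = 1.18·e^(−0.0745·11/12) = 1.1021
Fair forward F* = (S − I)·e^(rT) = (41.32 − 1.1021)·e^0.093125 = 40.2179 × 1.097599 = 44.1431
Market R$45.75 > fair 44.1431: forward overpriced → cash-and-carry (borrow at r, buy the stock and collect the dividends, short the forward).
Profit at T = |F_mkt − F*| = |45.75 − 44.1431| = R$1.61 per share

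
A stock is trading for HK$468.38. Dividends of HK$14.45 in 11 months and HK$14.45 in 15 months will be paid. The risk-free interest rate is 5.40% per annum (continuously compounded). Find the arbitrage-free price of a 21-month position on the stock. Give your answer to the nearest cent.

PV(dividends) I = 14.45·e^(−0.0540·11/12) + 14.45·e^(−0.0540·15/12)
I = 13.7521 + 13.5068 = 27.2589
F = (S − I)·e^(rT) = (468.38 − 27.2589) · e^(0.0540·21/12)
= 441.1211 · e^0.094500 = 441.1211 × 1.099109 = HK$484.84

HK$484.84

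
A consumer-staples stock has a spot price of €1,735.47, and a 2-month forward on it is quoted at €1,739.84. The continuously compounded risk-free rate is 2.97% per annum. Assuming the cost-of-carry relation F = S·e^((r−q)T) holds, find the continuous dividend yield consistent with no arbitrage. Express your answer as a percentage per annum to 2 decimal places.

1.46%

From F = S·e^((r−q)T): (r − q) = ln(F/S)/T
ln(1739.84/1735.47) = ln(1.002518) = 0.002515
(r − q) = 0.002515 / (2/12) = 0.015090
q = r − ln(F/S)/T = 0.0297 − 0.015090 = 0.014610
q = 1.46%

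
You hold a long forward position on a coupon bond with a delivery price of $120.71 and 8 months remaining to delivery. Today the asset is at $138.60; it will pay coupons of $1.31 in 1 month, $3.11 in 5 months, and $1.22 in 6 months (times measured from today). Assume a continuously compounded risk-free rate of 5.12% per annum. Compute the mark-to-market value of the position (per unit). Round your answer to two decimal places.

$16.40

PV(remaining coupons) I = 1.31·e^(−0.0512·1/12) + 3.11·e^(−0.0512·5/12) + 1.22·e^(−0.0512·6/12) = 5.5379
Current forward F = (S − I)·e^(rT) = (138.60 − 5.5379)·e^(0.0512·8/12) = 133.0621 × 1.034723 = 137.6824
Value (long) = (F − K)·e^(−rT) = (137.6824 − 120.71) × 0.966443 = 16.4029
Value = $16.40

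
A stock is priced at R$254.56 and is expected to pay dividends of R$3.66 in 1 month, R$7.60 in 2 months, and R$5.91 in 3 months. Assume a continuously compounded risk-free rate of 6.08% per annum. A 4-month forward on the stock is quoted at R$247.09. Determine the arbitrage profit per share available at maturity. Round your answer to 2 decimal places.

PV(dividends) I = 3.66·e^(−0.0608·1/12) + 7.60·e^(−0.0608·2/12) + 5.91·e^(−0.0608·3/12) = 16.9857
Fair forward F* = (S − I)·e^(rT) = (254.56 − 16.9857)·e^0.020267 = 237.5743 × 1.020474 = 242.4384
Market R$247.09 > fair 242.4384: forward overpriced → cash-and-carry (borrow at r, buy the stock and collect the dividends, short the forward).
Profit at T = |F_mkt − F*| = |247.09 − 242.4384| = R$4.65 per share

R$4.65 per share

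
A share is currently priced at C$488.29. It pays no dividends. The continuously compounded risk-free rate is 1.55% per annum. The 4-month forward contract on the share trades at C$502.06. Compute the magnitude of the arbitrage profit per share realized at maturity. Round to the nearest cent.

Fair forward: F* = S·e^(carry·T), with carry = r = 0.0155
F* = 488.29 · e^(0.0155 × 4/12) = 488.29 · e^0.005167 = 488.29 × 1.005180 = C$490.8193
Market C$502.06 > fair C$490.8193: forward overpriced → cash-and-carry (buy spot, short the forward).
At maturity, profit = |F_mkt − F*| = |502.06 − 490.8193| = C$11.24 per share

C$11.24 per share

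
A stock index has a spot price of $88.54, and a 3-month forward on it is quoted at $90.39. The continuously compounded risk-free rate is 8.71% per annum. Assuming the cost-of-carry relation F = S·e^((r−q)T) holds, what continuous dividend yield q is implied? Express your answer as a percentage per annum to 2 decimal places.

0.44%

From F = S·e^((r−q)T): (r − q) = ln(F/S)/T
ln(90.39/88.54) = ln(1.020895) = 0.020680
(r − q) = 0.020680 / (3/12) = 0.082720
q = r − ln(F/S)/T = 0.0871 − 0.082720 = 0.004380
q = 0.44%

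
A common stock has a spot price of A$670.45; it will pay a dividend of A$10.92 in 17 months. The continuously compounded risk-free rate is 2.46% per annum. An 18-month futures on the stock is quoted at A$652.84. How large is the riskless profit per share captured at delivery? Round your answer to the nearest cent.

PV(dividends) I = 10.92·e^(−0.0246·17/12) = 10.5460
Fair futures F* = (S − I)·e^(rT) = (670.45 − 10.5460)·e^0.036900 = 659.9040 × 1.037589 = 684.7091
Market A$652.84 < fair 684.7091: forward underpriced → reverse cash-and-carry (short the stock, invest proceeds at r, pay the dividends, go long the forward).
Profit at T = |F_mkt − F*| = |652.84 − 684.7091| = A$31.87 per share

A$31.87 per share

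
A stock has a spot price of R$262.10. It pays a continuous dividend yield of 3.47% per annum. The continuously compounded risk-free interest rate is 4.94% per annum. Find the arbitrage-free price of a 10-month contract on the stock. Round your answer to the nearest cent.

R$265.33

F = S·e^((r − q)T) = 262.10 · e^((0.0494 − 0.0347) × 10/12)
= 262.10 · e^0.012250 = 262.10 × 1.012325
F = R$265.33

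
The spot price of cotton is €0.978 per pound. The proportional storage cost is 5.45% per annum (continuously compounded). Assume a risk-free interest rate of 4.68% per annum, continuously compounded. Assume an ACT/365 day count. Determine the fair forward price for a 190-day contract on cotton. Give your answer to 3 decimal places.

Net carry = r + u − y = 0.0468 + 0.0545 − 0.0000 = 0.1013
F = S·e^((r+u−y)T) = 0.978 · e^(0.1013 × 190/365) = 0.978 · e^0.052732
= 0.978 × 1.054147 = €1.031 per pound

€1.031 per pound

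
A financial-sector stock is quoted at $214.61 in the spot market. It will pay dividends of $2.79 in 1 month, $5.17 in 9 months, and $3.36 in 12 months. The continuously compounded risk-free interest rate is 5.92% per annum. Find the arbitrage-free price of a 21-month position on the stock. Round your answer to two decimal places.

$225.96

PV(dividends) I = 2.79·e^(−0.0592·1/12) + 5.17·e^(−0.0592·9/12) + 3.36·e^(−0.0592·12/12)
I = 2.7763 + 4.9455 + 3.1669 = 10.8887
F = (S − I)·e^(rT) = (214.61 − 10.8887) · e^(0.0592·21/12)
= 203.7213 · e^0.103600 = 203.7213 × 1.109157 = $225.96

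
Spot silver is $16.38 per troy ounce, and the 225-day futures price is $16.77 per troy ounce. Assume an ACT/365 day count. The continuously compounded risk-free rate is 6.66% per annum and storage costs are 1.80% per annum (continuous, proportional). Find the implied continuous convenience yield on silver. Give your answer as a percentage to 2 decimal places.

4.64%

F = S·e^((r+u−y)T) ⇒ (r+u−y) = ln(F/S)/T
ln(16.77/16.38) = 0.023530; /T ⇒ 0.038171
y = r + u − ln(F/S)/T = 0.0666 + 0.0180 − 0.038171 = 0.046429
y = 4.64%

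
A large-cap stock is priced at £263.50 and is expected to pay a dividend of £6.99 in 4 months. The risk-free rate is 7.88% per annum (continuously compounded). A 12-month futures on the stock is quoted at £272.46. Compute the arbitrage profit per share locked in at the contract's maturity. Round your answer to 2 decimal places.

PV(dividends) I = 6.99·e^(−0.0788·4/12) = 6.8088
Fair futures F* = (S − I)·e^(rT) = (263.50 − 6.8088)·e^0.078800 = 256.6912 × 1.081988 = 277.7368
Market £272.46 < fair 277.7368: forward underpriced → reverse cash-and-carry (short the stock, invest proceeds at r, pay the dividends, go long the forward).
Profit at T = |F_mkt − F*| = |272.46 − 277.7368| = £5.28 per share

£5.28 per share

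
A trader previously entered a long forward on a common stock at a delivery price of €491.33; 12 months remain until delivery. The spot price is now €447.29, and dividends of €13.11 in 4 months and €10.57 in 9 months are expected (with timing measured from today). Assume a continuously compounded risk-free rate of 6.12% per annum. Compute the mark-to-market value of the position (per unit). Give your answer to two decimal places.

-€37.81

PV(remaining dividends) I = 13.11·e^(−0.0612·4/12) + 10.57·e^(−0.0612·9/12) = 22.9411
Current forward F = (S − I)·e^(rT) = (447.29 − 22.9411)·e^(0.0612·12/12) = 424.3489 × 1.063112 = 451.1304
Value (long) = (F − K)·e^(−rT) = (451.1304 − 491.33) × 0.940635 = -37.8132
Value = -€37.81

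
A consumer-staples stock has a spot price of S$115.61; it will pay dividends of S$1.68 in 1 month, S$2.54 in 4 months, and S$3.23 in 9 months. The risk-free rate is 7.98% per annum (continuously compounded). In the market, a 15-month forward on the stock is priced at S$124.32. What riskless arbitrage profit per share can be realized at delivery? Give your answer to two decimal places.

S$4.52 per share

PV(dividends) I = 1.68·e^(−0.0798·1/12) + 2.54·e^(−0.0798·4/12) + 3.23·e^(−0.0798·9/12) = 7.1845
Fair forward F* = (S − I)·e^(rT) = (115.61 − 7.1845)·e^0.099750 = 108.4255 × 1.104895 = 119.7988
Market S$124.32 > fair 119.7988: forward overpriced → cash-and-carry (borrow at r, buy the stock and collect the dividends, short the forward).
Profit at T = |F_mkt − F*| = |124.32 − 119.7988| = S$4.52 per share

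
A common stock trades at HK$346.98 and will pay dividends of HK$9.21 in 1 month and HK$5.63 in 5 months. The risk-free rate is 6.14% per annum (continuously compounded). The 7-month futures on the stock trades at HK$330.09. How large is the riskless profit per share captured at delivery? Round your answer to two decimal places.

HK$14.36 per share

PV(dividends) I = 9.21·e^(−0.0614·1/12) + 5.63·e^(−0.0614·5/12) = 14.6508
Fair futures F* = (S − I)·e^(rT) = (346.98 − 14.6508)·e^0.035817 = 332.3292 × 1.036466 = 344.4479
Market HK$330.09 < fair 344.4479: forward underpriced → reverse cash-and-carry (short the stock, invest proceeds at r, pay the dividends, go long the forward).
Profit at T = |F_mkt − F*| = |330.09 − 344.4479| = HK$14.36 per share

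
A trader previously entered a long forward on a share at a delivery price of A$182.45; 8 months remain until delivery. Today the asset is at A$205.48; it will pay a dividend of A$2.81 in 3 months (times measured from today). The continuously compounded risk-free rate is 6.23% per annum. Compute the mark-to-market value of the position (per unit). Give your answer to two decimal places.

PV(remaining dividends) I = 2.81·e^(−0.0623·3/12) = 2.7666
Current forward F = (S − I)·e^(rT) = (205.48 − 2.7666)·e^(0.0623·8/12) = 202.7134 × 1.042408 = 211.3101
Value (long) = (F − K)·e^(−rT) = (211.3101 − 182.45) × 0.959317 = 27.6860
Value = A$27.69

A$27.69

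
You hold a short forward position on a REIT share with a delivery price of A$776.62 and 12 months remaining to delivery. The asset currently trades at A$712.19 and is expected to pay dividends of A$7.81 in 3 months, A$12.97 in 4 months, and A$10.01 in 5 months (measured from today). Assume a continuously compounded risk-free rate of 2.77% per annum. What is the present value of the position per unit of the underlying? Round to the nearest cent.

PV(remaining dividends) I = 7.81·e^(−0.0277·3/12) + 12.97·e^(−0.0277·4/12) + 10.01·e^(−0.0277·5/12) = 30.5020
Current forward F = (S − I)·e^(rT) = (712.19 − 30.5020)·e^(0.0277·12/12) = 681.6880 × 1.028087 = 700.8346
Value (long) = (F − K)·e^(−rT) = (700.8346 − 776.62) × 0.972680 = -73.7149
Short position value = −(long value) = A$73.71

A$73.71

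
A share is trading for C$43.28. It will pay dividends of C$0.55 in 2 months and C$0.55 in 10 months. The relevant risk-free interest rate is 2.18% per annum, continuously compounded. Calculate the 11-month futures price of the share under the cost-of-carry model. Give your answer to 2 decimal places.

PV(dividends) I = 0.55·e^(−0.0218·2/12) + 0.55·e^(−0.0218·10/12)
I = 0.5480 + 0.5401 = 1.0881
F = (S − I)·e^(rT) = (43.28 − 1.0881) · e^(0.0218·11/12)
= 42.1919 · e^0.019983 = 42.1919 × 1.020184 = C$43.04

C$43.04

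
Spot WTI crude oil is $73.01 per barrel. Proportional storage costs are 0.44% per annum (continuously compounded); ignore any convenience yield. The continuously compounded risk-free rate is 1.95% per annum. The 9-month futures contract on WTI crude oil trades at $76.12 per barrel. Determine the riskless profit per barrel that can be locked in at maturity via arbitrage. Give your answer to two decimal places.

$1.79 per barrel

Fair futures: F* = S·e^(carry·T), with carry = (r + u) = 0.0195 + 0.0044 = 0.0239
F* = 73.01 · e^(0.0239 × 9/12) = 73.01 · e^0.017925 = 73.01 × 1.018087 = $74.3305
Market $76.12 > fair $74.3305: forward overpriced → cash-and-carry (buy spot, short the forward).
At maturity, profit = |F_mkt − F*| = |76.12 − 74.3305| = $1.79 per barrel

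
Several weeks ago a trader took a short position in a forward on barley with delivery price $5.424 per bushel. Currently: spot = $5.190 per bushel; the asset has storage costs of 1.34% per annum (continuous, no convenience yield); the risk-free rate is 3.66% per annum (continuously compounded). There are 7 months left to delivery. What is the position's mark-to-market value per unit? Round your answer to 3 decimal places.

Current fair forward for the remaining 7 months: F = S·e^((r + u)·T), (r + u) = 0.0366 + 0.0134 = 0.0500
F = 5.190 · e^(0.0500 × 7/12) = 5.190 × 1.029596 = 5.3436
Value of long forward = (F − K)·e^(−rT) = (5.3436 − 5.424) · e^(−0.0366·7/12)
= -0.0804 × 0.978876 = -0.079
Short position value = −(long value) = $0.079

$0.079 per bushel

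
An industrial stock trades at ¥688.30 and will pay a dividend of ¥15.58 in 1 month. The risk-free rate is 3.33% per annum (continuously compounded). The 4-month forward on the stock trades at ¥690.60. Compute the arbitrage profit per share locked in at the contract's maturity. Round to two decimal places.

¥10.33 per share

PV(dividends) I = 15.58·e^(−0.0333·1/12) = 15.5368
Fair forward F* = (S − I)·e^(rT) = (688.30 − 15.5368)·e^0.011100 = 672.7632 × 1.011162 = 680.2726
Market ¥690.60 > fair 680.2726: forward overpriced → cash-and-carry (borrow at r, buy the stock and collect the dividends, short the forward).
Profit at T = |F_mkt − F*| = |690.60 − 680.2726| = ¥10.33 per share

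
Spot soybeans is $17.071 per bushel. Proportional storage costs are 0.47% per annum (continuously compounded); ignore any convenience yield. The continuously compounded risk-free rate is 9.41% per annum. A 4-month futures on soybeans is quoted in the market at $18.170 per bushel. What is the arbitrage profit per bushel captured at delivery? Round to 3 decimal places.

$0.527 per bushel

Fair futures: F* = S·e^(carry·T), with carry = (r + u) = 0.0941 + 0.0047 = 0.0988
F* = 17.071 · e^(0.0988 × 4/12) = 17.071 · e^0.032933 = 17.071 × 1.033481 = $17.6426
Market $18.170 > fair $17.6426: forward overpriced → cash-and-carry (buy spot, short the forward).
At maturity, profit = |F_mkt − F*| = |18.170 − 17.6426| = $0.527 per bushel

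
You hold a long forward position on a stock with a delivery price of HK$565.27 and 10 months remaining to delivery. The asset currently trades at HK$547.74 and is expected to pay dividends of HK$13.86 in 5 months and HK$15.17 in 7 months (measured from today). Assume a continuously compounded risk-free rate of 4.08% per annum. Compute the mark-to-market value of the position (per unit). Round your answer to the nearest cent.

-HK$27.07

PV(remaining dividends) I = 13.86·e^(−0.0408·5/12) + 15.17·e^(−0.0408·7/12) = 28.4396
Current forward F = (S − I)·e^(rT) = (547.74 − 28.4396)·e^(0.0408·10/12) = 519.3004 × 1.034585 = 537.2604
Value (long) = (F − K)·e^(−rT) = (537.2604 − 565.27) × 0.966572 = -27.0733
Value = -HK$27.07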